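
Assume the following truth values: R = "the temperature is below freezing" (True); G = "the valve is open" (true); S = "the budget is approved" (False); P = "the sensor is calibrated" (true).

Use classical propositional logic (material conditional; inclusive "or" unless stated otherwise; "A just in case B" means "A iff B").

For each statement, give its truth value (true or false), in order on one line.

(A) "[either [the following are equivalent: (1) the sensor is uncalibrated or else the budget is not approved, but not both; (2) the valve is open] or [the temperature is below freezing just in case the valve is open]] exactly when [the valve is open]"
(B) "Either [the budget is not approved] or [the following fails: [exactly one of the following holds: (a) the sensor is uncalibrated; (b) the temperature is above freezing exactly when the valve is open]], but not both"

(A) T; (B) F

(A): Parsed as (((~P xor ~S) <-> G) | (R <-> G)) <-> G

~P = ~T = F
~S = ~F = T
~P xor ~S = F xor T = T
(~P xor ~S) <-> G = T <-> T = T
R <-> G = T <-> T = T
((~P xor ~S) <-> G) | (R <-> G) = T | T = T
(((~P xor ~S) <-> G) | (R <-> G)) <-> G = T <-> T = T
So (A) is true.

(B): In symbols: ~S xor ~(~P xor (~R <-> G))

~S = ~F = T
~P = ~T = F
~R = ~T = F
~R <-> G = F <-> T = F
~P xor (~R <-> G) = F xor F = F
~(~P xor (~R <-> G)) = ~F = T
~S xor ~(~P xor (~R <-> G)) = T xor T = F
Thus (B) is false.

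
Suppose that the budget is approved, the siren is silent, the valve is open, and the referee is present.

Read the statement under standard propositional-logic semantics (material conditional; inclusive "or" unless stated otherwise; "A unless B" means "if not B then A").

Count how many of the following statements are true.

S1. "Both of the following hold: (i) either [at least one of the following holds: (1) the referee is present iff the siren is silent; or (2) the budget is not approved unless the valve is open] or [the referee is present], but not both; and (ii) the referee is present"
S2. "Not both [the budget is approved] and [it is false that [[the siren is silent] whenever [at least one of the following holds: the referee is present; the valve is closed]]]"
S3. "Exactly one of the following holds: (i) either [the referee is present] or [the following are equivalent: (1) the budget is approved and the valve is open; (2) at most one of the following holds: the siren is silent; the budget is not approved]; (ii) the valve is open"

1

Let M = "the referee is present" (T), U = "the siren is sounding" (F), R = "the budget is approved" (T), H = "the valve is open" (T).

S1: In symbols: (((M <-> ~U) | (~R | H)) xor M) & M

~U = ~F = T
M <-> ~U = T <-> T = T
~R = ~T = F
~R | H = F | T = T
(M <-> ~U) | (~R | H) = T | T = T
((M <-> ~U) | (~R | H)) xor M = T xor T = F
(((M <-> ~U) | (~R | H)) xor M) & M = F & T = F
So S1 is false.

S2: Formalization: R nand ~((M | ~H) -> ~U)

~H = ~T = F
M | ~H = T | F = T
~U = ~F = T
(M | ~H) -> ~U = T -> T = T
~((M | ~H) -> ~U) = ~T = F
R nand ~((M | ~H) -> ~U) = T nand F = T
Thus S2 is true.

S3: In symbols: (M | ((R & H) <-> (~U nand ~R))) xor H

R & H = T & T = T
~U = ~F = T
~R = ~T = F
~U nand ~R = T nand F = T
(R & H) <-> (~U nand ~R) = T <-> T = T
M | ((R & H) <-> (~U nand ~R)) = T | T = T
(M | ((R & H) <-> (~U nand ~R))) xor H = T xor T = F
Thus S3 is false.

Count: 1.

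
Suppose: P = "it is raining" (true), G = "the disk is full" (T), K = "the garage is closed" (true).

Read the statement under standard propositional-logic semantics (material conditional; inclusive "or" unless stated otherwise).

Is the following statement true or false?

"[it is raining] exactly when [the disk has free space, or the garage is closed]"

True.

Values: P=T, G=T, K=T.
In symbols: P <-> (~G | K)

~G = ~T = F
~G | K = F | T = T
P <-> (~G | K) = T <-> T = T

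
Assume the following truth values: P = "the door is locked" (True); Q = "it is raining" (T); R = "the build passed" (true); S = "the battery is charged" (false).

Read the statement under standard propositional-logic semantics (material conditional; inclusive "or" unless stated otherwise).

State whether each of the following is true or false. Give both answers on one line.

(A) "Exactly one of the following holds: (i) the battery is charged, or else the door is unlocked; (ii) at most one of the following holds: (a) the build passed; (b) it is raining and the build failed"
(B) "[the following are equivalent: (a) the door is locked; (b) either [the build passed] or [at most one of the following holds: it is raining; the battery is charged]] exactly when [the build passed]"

(A): This is (S ∨ ¬P) ⊕ (R ↑ (Q ∧ ¬R)).

¬P = ¬T = F
S ∨ ¬P = F ∨ F = F
¬R = ¬T = F
Q ∧ ¬R = T ∧ F = F
R ↑ (Q ∧ ¬R) = T ↑ F = T
(S ∨ ¬P) ⊕ (R ↑ (Q ∧ ¬R)) = F ⊕ T = T
So (A) is true.

(B): This is (P ↔ (R ∨ (Q ↑ S))) ↔ R.

Q ↑ S = T ↑ F = T
R ∨ (Q ↑ S) = T ∨ T = T
P ↔ (R ∨ (Q ↑ S)) = T ↔ T = T
(P ↔ (R ∨ (Q ↑ S))) ↔ R = T ↔ T = T
Thus (B) is true.

(A) True, (B) True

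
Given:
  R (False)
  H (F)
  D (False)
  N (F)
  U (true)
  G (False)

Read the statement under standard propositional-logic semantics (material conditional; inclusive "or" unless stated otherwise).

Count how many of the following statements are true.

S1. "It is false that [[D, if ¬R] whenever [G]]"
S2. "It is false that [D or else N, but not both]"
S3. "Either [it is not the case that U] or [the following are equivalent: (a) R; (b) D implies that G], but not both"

S1: In symbols: not (G -> (not R -> D))

not R = not False = True
not R -> D = True -> False = False
G -> (not R -> D) = False -> False = True
not (G -> (not R -> D)) = not True = False
Hence S1 is false.

S2: Formalization: not (D xor N)

D xor N = False xor False = False
not (D xor N) = not False = True
Thus S2 is true.

S3: Parsed as not U xor (R iff (D -> G))

not U = not True = False
D -> G = False -> False = True
R iff (D -> G) = False iff True = False
not U xor (R iff (D -> G)) = False xor False = False
Hence S3 is false.

True statements: 1.

1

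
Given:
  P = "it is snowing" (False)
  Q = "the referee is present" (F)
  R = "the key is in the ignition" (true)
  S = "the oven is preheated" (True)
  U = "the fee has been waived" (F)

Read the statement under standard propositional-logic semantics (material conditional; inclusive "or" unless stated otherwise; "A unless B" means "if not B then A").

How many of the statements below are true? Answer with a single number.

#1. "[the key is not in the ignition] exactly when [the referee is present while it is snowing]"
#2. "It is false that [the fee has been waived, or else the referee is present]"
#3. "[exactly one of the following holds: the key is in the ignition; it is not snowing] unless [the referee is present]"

2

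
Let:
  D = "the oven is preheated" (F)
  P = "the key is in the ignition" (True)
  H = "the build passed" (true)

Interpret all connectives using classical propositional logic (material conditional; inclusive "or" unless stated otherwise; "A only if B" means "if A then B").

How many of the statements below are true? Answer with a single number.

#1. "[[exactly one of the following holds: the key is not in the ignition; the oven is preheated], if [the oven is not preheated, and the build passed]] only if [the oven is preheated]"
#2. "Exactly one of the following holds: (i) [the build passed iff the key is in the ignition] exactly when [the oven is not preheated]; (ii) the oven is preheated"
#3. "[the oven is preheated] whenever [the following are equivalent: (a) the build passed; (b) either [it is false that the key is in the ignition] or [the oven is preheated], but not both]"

#1: Formalization: ((~D & H) -> (~P xor D)) -> D

~D = ~F = T
~D & H = T & T = T
~P = ~T = F
~P xor D = F xor F = F
(~D & H) -> (~P xor D) = T -> F = F
((~D & H) -> (~P xor D)) -> D = F -> F = T
Thus #1 is true.

#2: In symbols: ((H <-> P) <-> ~D) xor D

H <-> P = T <-> T = T
~D = ~F = T
(H <-> P) <-> ~D = T <-> T = T
((H <-> P) <-> ~D) xor D = T xor F = T
Hence #2 is true.

#3: Parsed as (H <-> (~P xor D)) -> D

~P = ~T = F
~P xor D = F xor F = F
H <-> (~P xor D) = T <-> F = F
(H <-> (~P xor D)) -> D = F -> F = T
Thus #3 is true.

3 of the 3 statements are true.

3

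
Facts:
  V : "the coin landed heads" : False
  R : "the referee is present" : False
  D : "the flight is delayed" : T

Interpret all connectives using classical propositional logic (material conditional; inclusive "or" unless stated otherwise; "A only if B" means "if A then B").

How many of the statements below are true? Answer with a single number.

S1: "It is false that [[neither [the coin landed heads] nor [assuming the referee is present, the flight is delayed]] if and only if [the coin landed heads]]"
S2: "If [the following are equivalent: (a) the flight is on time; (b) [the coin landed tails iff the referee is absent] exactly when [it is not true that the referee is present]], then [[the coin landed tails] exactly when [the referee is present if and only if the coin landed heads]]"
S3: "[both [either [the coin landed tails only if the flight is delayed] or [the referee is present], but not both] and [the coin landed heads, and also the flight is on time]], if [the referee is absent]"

S1: Formalization: ¬((V ↓ (R → D)) ↔ V)

R → D = F → T = T
V ↓ (R → D) = F ↓ T = F
(V ↓ (R → D)) ↔ V = F ↔ F = T
¬((V ↓ (R → D)) ↔ V) = ¬T = F
Thus S1 is false.

S2: Parsed as (¬D ↔ ((¬V ↔ ¬R) ↔ ¬R)) → (¬V ↔ (R ↔ V))

¬D = ¬T = F
¬V = ¬F = T
¬R = ¬F = T
¬V ↔ ¬R = T ↔ T = T
¬R = ¬F = T
(¬V ↔ ¬R) ↔ ¬R = T ↔ T = T
¬D ↔ ((¬V ↔ ¬R) ↔ ¬R) = F ↔ T = F
¬V = ¬F = T
R ↔ V = F ↔ F = T
¬V ↔ (R ↔ V) = T ↔ T = T
(¬D ↔ ((¬V ↔ ¬R) ↔ ¬R)) → (¬V ↔ (R ↔ V)) = F → T = T
Hence S2 is true.

S3: Formalization: ¬R → (((¬V → D) ⊕ R) ∧ (V ∧ ¬D))

¬R = ¬F = T
¬V = ¬F = T
¬V → D = T → T = T
(¬V → D) ⊕ R = T ⊕ F = T
¬D = ¬T = F
V ∧ ¬D = F ∧ F = F
((¬V → D) ⊕ R) ∧ (V ∧ ¬D) = T ∧ F = F
¬R → (((¬V → D) ⊕ R) ∧ (V ∧ ¬D)) = T → F = F
Hence S3 is false.

Count: 1.

1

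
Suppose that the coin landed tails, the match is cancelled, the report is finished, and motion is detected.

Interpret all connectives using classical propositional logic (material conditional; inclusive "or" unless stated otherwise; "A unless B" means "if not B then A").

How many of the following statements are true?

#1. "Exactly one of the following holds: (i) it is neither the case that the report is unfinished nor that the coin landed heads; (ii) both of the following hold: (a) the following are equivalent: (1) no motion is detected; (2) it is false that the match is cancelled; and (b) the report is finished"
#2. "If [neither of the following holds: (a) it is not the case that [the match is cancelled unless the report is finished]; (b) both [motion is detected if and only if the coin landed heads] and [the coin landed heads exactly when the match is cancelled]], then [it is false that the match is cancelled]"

0

Let U = "the report is finished" (True), R = "the coin landed heads" (False), L = "motion is detected" (True), N = "the match is cancelled" (True).

#1: Formalization: (not U nor R) xor ((not L iff not N) and U)

not U = not True = False
not U nor R = False nor False = True
not L = not True = False
not N = not True = False
not L iff not N = False iff False = True
(not L iff not N) and U = True and True = True
(not U nor R) xor ((not L iff not N) and U) = True xor True = False
So #1 is false.

#2: In symbols: (not (N or U) nor ((L iff R) and (R iff N))) -> not N

N or U = True or True = True
not (N or U) = not True = False
L iff R = True iff False = False
R iff N = False iff True = False
(L iff R) and (R iff N) = False and False = False
not (N or U) nor ((L iff R) and (R iff N)) = False nor False = True
not N = not True = False
(not (N or U) nor ((L iff R) and (R iff N))) -> not N = True -> False = False
Hence #2 is false.

Count: 0.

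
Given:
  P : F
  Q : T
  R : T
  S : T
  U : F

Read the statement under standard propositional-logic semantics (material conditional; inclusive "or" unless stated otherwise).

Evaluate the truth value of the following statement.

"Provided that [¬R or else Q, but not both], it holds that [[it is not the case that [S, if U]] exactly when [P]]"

True

Formalization: (¬R ⊕ Q) → (¬(U → S) ↔ P)

¬R = ¬T = F
¬R ⊕ Q = F ⊕ T = T
U → S = F → T = T
¬(U → S) = ¬T = F
¬(U → S) ↔ P = F ↔ F = T
(¬R ⊕ Q) → (¬(U → S) ↔ P) = T → T = T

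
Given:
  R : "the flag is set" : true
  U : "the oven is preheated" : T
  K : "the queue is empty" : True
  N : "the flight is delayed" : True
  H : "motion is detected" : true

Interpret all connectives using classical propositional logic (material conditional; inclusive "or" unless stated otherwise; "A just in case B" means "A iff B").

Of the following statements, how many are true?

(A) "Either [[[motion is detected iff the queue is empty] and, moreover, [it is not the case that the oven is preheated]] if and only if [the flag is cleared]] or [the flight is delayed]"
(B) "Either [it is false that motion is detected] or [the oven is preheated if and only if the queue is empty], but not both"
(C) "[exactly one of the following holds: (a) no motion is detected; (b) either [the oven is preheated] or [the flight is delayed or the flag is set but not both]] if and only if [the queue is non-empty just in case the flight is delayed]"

2

(A): In symbols: (((H iff K) and not U) iff not R) or N

H iff K = True iff True = True
not U = not True = False
(H iff K) and not U = True and False = False
not R = not True = False
((H iff K) and not U) iff not R = False iff False = True
(((H iff K) and not U) iff not R) or N = True or True = True
Hence (A) is true.

(B): This is not H xor (U iff K).

not H = not True = False
U iff K = True iff True = True
not H xor (U iff K) = False xor True = True
Thus (B) is true.

(C): This is (not H xor (U or (N xor R))) iff (not K iff N).

not H = not True = False
N xor R = True xor True = False
U or (N xor R) = True or False = True
not H xor (U or (N xor R)) = False xor True = True
not K = not True = False
not K iff N = False iff True = False
(not H xor (U or (N xor R))) iff (not K iff N) = True iff False = False
Hence (C) is false.

2 of the 3 statements are true ((A), (B)).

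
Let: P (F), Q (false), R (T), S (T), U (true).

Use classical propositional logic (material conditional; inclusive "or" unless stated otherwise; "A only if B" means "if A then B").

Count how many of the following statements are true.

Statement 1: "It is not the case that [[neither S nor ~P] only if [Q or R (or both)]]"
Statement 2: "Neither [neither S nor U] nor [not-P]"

0

Statement 1: Parsed as ~((S nor ~P) -> (Q | R))

~P = ~F = T
S nor ~P = T nor T = F
Q | R = F | T = T
(S nor ~P) -> (Q | R) = F -> T = T
~((S nor ~P) -> (Q | R)) = ~T = F
So Statement 1 is false.

Statement 2: Formalization: (S nor U) nor ~P

S nor U = T nor T = F
~P = ~F = T
(S nor U) nor ~P = F nor T = F
Hence Statement 2 is false.

Count: 0.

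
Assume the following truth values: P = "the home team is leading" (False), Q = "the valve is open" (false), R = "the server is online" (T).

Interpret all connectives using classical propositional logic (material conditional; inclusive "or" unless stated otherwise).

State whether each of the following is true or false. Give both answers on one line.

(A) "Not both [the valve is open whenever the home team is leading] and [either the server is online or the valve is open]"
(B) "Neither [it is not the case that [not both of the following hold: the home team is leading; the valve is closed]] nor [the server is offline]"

(A): Formalization: (P → Q) ↑ (R ∨ Q)

P → Q = F → F = T
R ∨ Q = T ∨ F = T
(P → Q) ↑ (R ∨ Q) = T ↑ T = F
Thus (A) is false.

(B): Parsed as ¬(P ↑ ¬Q) ↓ ¬R

¬Q = ¬F = T
P ↑ ¬Q = F ↑ T = T
¬(P ↑ ¬Q) = ¬T = F
¬R = ¬T = F
¬(P ↑ ¬Q) ↓ ¬R = F ↓ F = T
So (B) is true.

(A) false, (B) true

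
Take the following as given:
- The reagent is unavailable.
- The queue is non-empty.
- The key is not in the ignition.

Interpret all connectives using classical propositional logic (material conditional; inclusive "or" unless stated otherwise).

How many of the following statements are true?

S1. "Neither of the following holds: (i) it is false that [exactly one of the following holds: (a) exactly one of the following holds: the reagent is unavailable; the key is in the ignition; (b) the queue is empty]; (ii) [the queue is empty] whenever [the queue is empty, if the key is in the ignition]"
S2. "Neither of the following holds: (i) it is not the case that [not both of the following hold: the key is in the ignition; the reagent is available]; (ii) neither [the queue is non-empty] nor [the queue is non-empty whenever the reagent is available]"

2

Let H = "the reagent is available" (False), N = "the key is in the ignition" (False), R = "the queue is empty" (False).

S1: Formalization: not ((not H xor N) xor R) nor ((N -> R) -> R)

not H = not False = True
not H xor N = True xor False = True
(not H xor N) xor R = True xor False = True
not ((not H xor N) xor R) = not True = False
N -> R = False -> False = True
(N -> R) -> R = True -> False = False
not ((not H xor N) xor R) nor ((N -> R) -> R) = False nor False = True
So S1 is true.

S2: This is not (N nand H) nor (not R nor (H -> not R)).

N nand H = False nand False = True
not (N nand H) = not True = False
not R = not False = True
not R = not False = True
H -> not R = False -> True = True
not R nor (H -> not R) = True nor True = False
not (N nand H) nor (not R nor (H -> not R)) = False nor False = True
So S2 is true.

Count: 2.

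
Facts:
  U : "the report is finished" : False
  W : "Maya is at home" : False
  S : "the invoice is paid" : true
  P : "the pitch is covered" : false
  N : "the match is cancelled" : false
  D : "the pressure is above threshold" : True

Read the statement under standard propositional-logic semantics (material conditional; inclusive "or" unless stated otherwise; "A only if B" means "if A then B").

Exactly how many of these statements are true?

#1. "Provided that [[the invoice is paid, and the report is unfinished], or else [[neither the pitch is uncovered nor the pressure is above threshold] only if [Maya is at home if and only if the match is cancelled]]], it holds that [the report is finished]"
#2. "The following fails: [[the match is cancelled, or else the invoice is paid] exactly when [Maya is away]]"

#1: Parsed as ((S & ~U) | ((~P nor D) -> (W <-> N))) -> U

~U = ~F = T
S & ~U = T & T = T
~P = ~F = T
~P nor D = T nor T = F
W <-> N = F <-> F = T
(~P nor D) -> (W <-> N) = F -> T = T
(S & ~U) | ((~P nor D) -> (W <-> N)) = T | T = T
((S & ~U) | ((~P nor D) -> (W <-> N))) -> U = T -> F = F
So #1 is false.

#2: In symbols: ~((N | S) <-> ~W)

N | S = F | T = T
~W = ~F = T
(N | S) <-> ~W = T <-> T = T
~((N | S) <-> ~W) = ~T = F
Hence #2 is false.

Count: 0.

0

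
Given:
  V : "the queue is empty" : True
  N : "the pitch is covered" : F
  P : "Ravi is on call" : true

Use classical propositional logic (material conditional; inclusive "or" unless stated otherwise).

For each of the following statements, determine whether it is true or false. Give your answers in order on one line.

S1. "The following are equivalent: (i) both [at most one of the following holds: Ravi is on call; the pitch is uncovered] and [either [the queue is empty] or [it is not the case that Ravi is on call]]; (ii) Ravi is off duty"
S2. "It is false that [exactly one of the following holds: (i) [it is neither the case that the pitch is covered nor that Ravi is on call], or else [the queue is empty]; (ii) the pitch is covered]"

S1: In symbols: ((P ↑ ¬N) ∧ (V ∨ ¬P)) ↔ ¬P

¬N = ¬F = T
P ↑ ¬N = T ↑ T = F
¬P = ¬T = F
V ∨ ¬P = T ∨ F = T
(P ↑ ¬N) ∧ (V ∨ ¬P) = F ∧ T = F
¬P = ¬T = F
((P ↑ ¬N) ∧ (V ∨ ¬P)) ↔ ¬P = F ↔ F = T
Hence S1 is true.

S2: This is ¬(((N ↓ P) ∨ V) ⊕ N).

N ↓ P = F ↓ T = F
(N ↓ P) ∨ V = F ∨ T = T
((N ↓ P) ∨ V) ⊕ N = T ⊕ F = T
¬(((N ↓ P) ∨ V) ⊕ N) = ¬T = F
Hence S2 is false.

S1 true / S2 false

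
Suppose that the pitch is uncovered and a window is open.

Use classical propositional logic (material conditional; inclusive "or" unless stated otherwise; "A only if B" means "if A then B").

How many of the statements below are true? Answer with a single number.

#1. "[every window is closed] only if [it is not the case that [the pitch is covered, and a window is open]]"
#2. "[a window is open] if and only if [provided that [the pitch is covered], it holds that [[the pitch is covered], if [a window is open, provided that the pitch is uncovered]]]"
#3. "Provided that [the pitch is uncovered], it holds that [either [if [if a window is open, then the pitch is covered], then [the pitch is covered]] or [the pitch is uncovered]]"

3

Let Q = "a window is open" (T), P = "the pitch is covered" (F).

#1: In symbols: ~Q -> ~(P & Q)

~Q = ~T = F
P & Q = F & T = F
~(P & Q) = ~F = T
~Q -> ~(P & Q) = F -> T = T
Thus #1 is true.

#2: In symbols: Q <-> (P -> ((~P -> Q) -> P))

~P = ~F = T
~P -> Q = T -> T = T
(~P -> Q) -> P = T -> F = F
P -> ((~P -> Q) -> P) = F -> F = T
Q <-> (P -> ((~P -> Q) -> P)) = T <-> T = T
Thus #2 is true.

#3: This is ~P -> (((Q -> P) -> P) | ~P).

~P = ~F = T
Q -> P = T -> F = F
(Q -> P) -> P = F -> F = T
~P = ~F = T
((Q -> P) -> P) | ~P = T | T = T
~P -> (((Q -> P) -> P) | ~P) = T -> T = T
Thus #3 is true.

3 of the 3 statements are true.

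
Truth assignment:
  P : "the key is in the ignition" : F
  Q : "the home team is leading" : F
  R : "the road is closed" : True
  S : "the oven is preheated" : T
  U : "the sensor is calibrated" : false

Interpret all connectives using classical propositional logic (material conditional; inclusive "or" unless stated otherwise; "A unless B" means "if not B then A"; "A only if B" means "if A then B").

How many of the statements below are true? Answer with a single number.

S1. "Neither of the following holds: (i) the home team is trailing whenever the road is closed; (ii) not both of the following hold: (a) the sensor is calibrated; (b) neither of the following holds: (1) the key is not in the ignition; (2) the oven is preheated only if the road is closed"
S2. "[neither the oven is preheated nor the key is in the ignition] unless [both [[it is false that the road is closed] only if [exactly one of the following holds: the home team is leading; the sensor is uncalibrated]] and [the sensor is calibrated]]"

0

S1: Formalization: (R -> ~Q) nor (U nand (~P nor (S -> R)))

~Q = ~F = T
R -> ~Q = T -> T = T
~P = ~F = T
S -> R = T -> T = T
~P nor (S -> R) = T nor T = F
U nand (~P nor (S -> R)) = F nand F = T
(R -> ~Q) nor (U nand (~P nor (S -> R))) = T nor T = F
Hence S1 is false.

S2: Parsed as (S nor P) | ((~R -> (Q xor ~U)) & U)

S nor P = T nor F = F
~R = ~T = F
~U = ~F = T
Q xor ~U = F xor T = T
~R -> (Q xor ~U) = F -> T = T
(~R -> (Q xor ~U)) & U = T & F = F
(S nor P) | ((~R -> (Q xor ~U)) & U) = F | F = F
Hence S2 is false.

Count: 0.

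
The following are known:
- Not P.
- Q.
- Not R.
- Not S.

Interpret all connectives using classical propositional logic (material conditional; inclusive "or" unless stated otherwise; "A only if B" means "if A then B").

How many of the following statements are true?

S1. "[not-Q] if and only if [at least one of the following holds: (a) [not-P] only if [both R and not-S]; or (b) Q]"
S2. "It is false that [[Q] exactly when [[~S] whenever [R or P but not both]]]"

S1: This is not Q iff ((not P -> (R and not S)) or Q).

not Q = not True = False
not P = not False = True
not S = not False = True
R and not S = False and True = False
not P -> (R and not S) = True -> False = False
(not P -> (R and not S)) or Q = False or True = True
not Q iff ((not P -> (R and not S)) or Q) = False iff True = False
So S1 is false.

S2: Formalization: not (Q iff ((R xor P) -> not S))

R xor P = False xor False = False
not S = not False = True
(R xor P) -> not S = False -> True = True
Q iff ((R xor P) -> not S) = True iff True = True
not (Q iff ((R xor P) -> not S)) = not True = False
Hence S2 is false.

0 of the 2 statements are true (none).

0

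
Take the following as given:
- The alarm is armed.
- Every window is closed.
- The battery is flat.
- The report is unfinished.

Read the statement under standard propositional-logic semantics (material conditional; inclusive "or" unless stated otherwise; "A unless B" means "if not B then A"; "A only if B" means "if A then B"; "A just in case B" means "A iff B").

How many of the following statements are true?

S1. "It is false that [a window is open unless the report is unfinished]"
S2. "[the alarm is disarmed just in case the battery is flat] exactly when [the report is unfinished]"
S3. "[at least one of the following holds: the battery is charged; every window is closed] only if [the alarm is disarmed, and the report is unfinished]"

0

Let N = "a window is open" (F), Q = "the report is finished" (F), W = "the alarm is armed" (T), U = "the battery is charged" (F).

S1: Formalization: ~(N | ~Q)

~Q = ~F = T
N | ~Q = F | T = T
~(N | ~Q) = ~T = F
So S1 is false.

S2: In symbols: (~W <-> ~U) <-> ~Q

~W = ~T = F
~U = ~F = T
~W <-> ~U = F <-> T = F
~Q = ~F = T
(~W <-> ~U) <-> ~Q = F <-> T = F
Thus S2 is false.

S3: This is (U | ~N) -> (~W & ~Q).

~N = ~F = T
U | ~N = F | T = T
~W = ~T = F
~Q = ~F = T
~W & ~Q = F & T = F
(U | ~N) -> (~W & ~Q) = T -> F = F
Thus S3 is false.

Count: 0.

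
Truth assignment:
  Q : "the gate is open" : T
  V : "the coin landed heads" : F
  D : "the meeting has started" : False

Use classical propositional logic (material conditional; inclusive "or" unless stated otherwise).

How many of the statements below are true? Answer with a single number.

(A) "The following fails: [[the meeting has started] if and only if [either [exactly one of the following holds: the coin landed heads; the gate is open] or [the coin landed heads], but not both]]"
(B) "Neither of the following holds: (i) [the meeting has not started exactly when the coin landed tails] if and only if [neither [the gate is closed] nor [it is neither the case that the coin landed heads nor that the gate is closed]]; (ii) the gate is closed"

(A): In symbols: ~(D <-> ((V xor Q) xor V))

V xor Q = F xor T = T
(V xor Q) xor V = T xor F = T
D <-> ((V xor Q) xor V) = F <-> T = F
~(D <-> ((V xor Q) xor V)) = ~F = T
Thus (A) is true.

(B): This is ((~D <-> ~V) <-> (~Q nor (V nor ~Q))) nor ~Q.

~D = ~F = T
~V = ~F = T
~D <-> ~V = T <-> T = T
~Q = ~T = F
~Q = ~T = F
V nor ~Q = F nor F = T
~Q nor (V nor ~Q) = F nor T = F
(~D <-> ~V) <-> (~Q nor (V nor ~Q)) = T <-> F = F
~Q = ~T = F
((~D <-> ~V) <-> (~Q nor (V nor ~Q))) nor ~Q = F nor F = T
Hence (B) is true.

2 of the 2 statements are true ((A), (B)).

2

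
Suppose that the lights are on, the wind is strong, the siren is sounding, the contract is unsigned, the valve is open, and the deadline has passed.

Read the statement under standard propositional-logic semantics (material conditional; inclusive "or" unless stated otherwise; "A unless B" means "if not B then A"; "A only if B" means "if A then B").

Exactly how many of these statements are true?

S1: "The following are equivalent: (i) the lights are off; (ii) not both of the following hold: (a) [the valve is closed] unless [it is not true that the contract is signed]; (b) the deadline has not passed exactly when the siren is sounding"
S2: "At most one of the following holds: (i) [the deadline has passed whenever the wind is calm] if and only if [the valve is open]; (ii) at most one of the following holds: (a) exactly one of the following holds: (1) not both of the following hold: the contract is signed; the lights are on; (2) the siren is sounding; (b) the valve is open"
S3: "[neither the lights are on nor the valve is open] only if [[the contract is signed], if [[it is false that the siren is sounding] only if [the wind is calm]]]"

Let G = "the lights are on" (True), K = "the valve is open" (True), P = "the contract is signed" (False), H = "the deadline has passed" (True), M = "the siren is sounding" (True), S = "the wind is strong" (True).

S1: This is not G iff ((not K or not P) nand (not H iff M)).

not G = not True = False
not K = not True = False
not P = not False = True
not K or not P = False or True = True
not H = not True = False
not H iff M = False iff True = False
(not K or not P) nand (not H iff M) = True nand False = True
not G iff ((not K or not P) nand (not H iff M)) = False iff True = False
So S1 is false.

S2: This is ((not S -> H) iff K) nand (((P nand G) xor M) nand K).

not S = not True = False
not S -> H = False -> True = True
(not S -> H) iff K = True iff True = True
P nand G = False nand True = True
(P nand G) xor M = True xor True = False
((P nand G) xor M) nand K = False nand True = True
((not S -> H) iff K) nand (((P nand G) xor M) nand K) = True nand True = False
Thus S2 is false.

S3: Parsed as (G nor K) -> ((not M -> not S) -> P)

G nor K = True nor True = False
not M = not True = False
not S = not True = False
not M -> not S = False -> False = True
(not M -> not S) -> P = True -> False = False
(G nor K) -> ((not M -> not S) -> P) = False -> False = True
Thus S3 is true.

1 of the 3 statements is true.

1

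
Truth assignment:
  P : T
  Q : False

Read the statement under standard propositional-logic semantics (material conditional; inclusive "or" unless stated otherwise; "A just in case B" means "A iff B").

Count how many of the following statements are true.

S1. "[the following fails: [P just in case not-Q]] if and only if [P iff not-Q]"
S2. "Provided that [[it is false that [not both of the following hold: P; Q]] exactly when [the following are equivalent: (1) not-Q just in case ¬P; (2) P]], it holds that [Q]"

0

S1: This is not (P iff not Q) iff (P iff not Q).

not Q = not False = True
P iff not Q = True iff True = True
not (P iff not Q) = not True = False
not Q = not False = True
P iff not Q = True iff True = True
not (P iff not Q) iff (P iff not Q) = False iff True = False
Thus S1 is false.

S2: In symbols: (not (P nand Q) iff ((not Q iff not P) iff P)) -> Q

P nand Q = True nand False = True
not (P nand Q) = not True = False
not Q = not False = True
not P = not True = False
not Q iff not P = True iff False = False
(not Q iff not P) iff P = False iff True = False
not (P nand Q) iff ((not Q iff not P) iff P) = False iff False = True
(not (P nand Q) iff ((not Q iff not P) iff P)) -> Q = True -> False = False
Hence S2 is false.

0 of the 2 statements are true (none).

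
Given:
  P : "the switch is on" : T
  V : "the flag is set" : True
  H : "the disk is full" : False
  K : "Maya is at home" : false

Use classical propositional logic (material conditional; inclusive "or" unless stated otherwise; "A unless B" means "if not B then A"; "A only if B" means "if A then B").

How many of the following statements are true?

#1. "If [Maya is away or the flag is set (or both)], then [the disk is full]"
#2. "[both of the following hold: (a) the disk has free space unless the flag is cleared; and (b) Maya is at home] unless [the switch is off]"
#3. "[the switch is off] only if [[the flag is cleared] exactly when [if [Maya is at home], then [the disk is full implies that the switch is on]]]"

1

#1: This is (~K | V) -> H.

~K = ~F = T
~K | V = T | T = T
(~K | V) -> H = T -> F = F
Thus #1 is false.

#2: Formalization: ((~H | ~V) & K) | ~P

~H = ~F = T
~V = ~T = F
~H | ~V = T | F = T
(~H | ~V) & K = T & F = F
~P = ~T = F
((~H | ~V) & K) | ~P = F | F = F
Thus #2 is false.

#3: This is ~P -> (~V <-> (K -> (H -> P))).

~P = ~T = F
~V = ~T = F
H -> P = F -> T = T
K -> (H -> P) = F -> T = T
~V <-> (K -> (H -> P)) = F <-> T = F
~P -> (~V <-> (K -> (H -> P))) = F -> F = T
Hence #3 is true.

True statements: 1 (#3).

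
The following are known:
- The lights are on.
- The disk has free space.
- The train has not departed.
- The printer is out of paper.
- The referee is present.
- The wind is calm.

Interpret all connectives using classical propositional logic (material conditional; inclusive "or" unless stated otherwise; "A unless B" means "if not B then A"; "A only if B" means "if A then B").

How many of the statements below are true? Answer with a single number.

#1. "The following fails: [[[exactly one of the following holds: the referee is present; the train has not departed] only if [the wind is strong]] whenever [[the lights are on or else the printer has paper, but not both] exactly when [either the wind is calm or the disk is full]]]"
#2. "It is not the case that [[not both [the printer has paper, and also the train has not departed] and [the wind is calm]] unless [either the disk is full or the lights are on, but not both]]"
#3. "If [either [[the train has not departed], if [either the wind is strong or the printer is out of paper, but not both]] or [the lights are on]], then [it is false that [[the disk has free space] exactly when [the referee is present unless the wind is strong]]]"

Let P = "the lights are on" (T), S = "the printer has paper" (F), V = "the wind is strong" (F), Q = "the disk is full" (F), U = "the referee is present" (T), R = "the train has departed" (F).

#1: Parsed as ~(((P xor S) <-> (~V | Q)) -> ((U xor ~R) -> V))

P xor S = T xor F = T
~V = ~F = T
~V | Q = T | F = T
(P xor S) <-> (~V | Q) = T <-> T = T
~R = ~F = T
U xor ~R = T xor T = F
(U xor ~R) -> V = F -> F = T
((P xor S) <-> (~V | Q)) -> ((U xor ~R) -> V) = T -> T = T
~(((P xor S) <-> (~V | Q)) -> ((U xor ~R) -> V)) = ~T = F
So #1 is false.

#2: Formalization: ~(((S & ~R) nand ~V) | (Q xor P))

~R = ~F = T
S & ~R = F & T = F
~V = ~F = T
(S & ~R) nand ~V = F nand T = T
Q xor P = F xor T = T
((S & ~R) nand ~V) | (Q xor P) = T | T = T
~(((S & ~R) nand ~V) | (Q xor P)) = ~T = F
So #2 is false.

#3: Formalization: (((V xor ~S) -> ~R) | P) -> ~(~Q <-> (U | V))

~S = ~F = T
V xor ~S = F xor T = T
~R = ~F = T
(V xor ~S) -> ~R = T -> T = T
((V xor ~S) -> ~R) | P = T | T = T
~Q = ~F = T
U | V = T | F = T
~Q <-> (U | V) = T <-> T = T
~(~Q <-> (U | V)) = ~T = F
(((V xor ~S) -> ~R) | P) -> ~(~Q <-> (U | V)) = T -> F = F
So #3 is false.

True statements: 0 (none).

0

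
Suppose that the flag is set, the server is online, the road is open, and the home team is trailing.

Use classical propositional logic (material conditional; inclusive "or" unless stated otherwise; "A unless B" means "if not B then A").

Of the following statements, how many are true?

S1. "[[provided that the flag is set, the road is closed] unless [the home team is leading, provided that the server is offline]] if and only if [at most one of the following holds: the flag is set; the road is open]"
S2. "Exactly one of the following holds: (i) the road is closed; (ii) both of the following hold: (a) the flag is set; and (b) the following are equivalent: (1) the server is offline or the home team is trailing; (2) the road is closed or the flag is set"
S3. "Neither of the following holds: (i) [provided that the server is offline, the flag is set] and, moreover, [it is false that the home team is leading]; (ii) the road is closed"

Let P = "the flag is set" (T), R = "the road is closed" (F), Q = "the server is online" (T), S = "the home team is leading" (F).

S1: This is ((P → R) ∨ (¬Q → S)) ↔ (P ↑ ¬R).

P → R = T → F = F
¬Q = ¬T = F
¬Q → S = F → F = T
(P → R) ∨ (¬Q → S) = F ∨ T = T
¬R = ¬F = T
P ↑ ¬R = T ↑ T = F
((P → R) ∨ (¬Q → S)) ↔ (P ↑ ¬R) = T ↔ F = F
So S1 is false.

S2: Parsed as R ⊕ (P ∧ ((¬Q ∨ ¬S) ↔ (R ∨ P)))

¬Q = ¬T = F
¬S = ¬F = T
¬Q ∨ ¬S = F ∨ T = T
R ∨ P = F ∨ T = T
(¬Q ∨ ¬S) ↔ (R ∨ P) = T ↔ T = T
P ∧ ((¬Q ∨ ¬S) ↔ (R ∨ P)) = T ∧ T = T
R ⊕ (P ∧ ((¬Q ∨ ¬S) ↔ (R ∨ P))) = F ⊕ T = T
Thus S2 is true.

S3: This is ((¬Q → P) ∧ ¬S) ↓ R.

¬Q = ¬T = F
¬Q → P = F → T = T
¬S = ¬F = T
(¬Q → P) ∧ ¬S = T ∧ T = T
((¬Q → P) ∧ ¬S) ↓ R = T ↓ F = F
So S3 is false.

True statements: 1.

1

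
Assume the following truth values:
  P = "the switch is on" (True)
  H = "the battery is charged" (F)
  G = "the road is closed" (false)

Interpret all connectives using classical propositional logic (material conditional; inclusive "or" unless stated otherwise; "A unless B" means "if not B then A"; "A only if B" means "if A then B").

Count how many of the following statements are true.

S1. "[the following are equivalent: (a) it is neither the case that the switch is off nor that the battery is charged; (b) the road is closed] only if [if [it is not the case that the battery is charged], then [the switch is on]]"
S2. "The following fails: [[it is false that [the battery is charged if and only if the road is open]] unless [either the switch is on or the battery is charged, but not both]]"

1

S1: Parsed as ((not P nor H) iff G) -> (not H -> P)

not P = not True = False
not P nor H = False nor False = True
(not P nor H) iff G = True iff False = False
not H = not False = True
not H -> P = True -> True = True
((not P nor H) iff G) -> (not H -> P) = False -> True = True
Thus S1 is true.

S2: This is not (not (H iff not G) or (P xor H)).

not G = not False = True
H iff not G = False iff True = False
not (H iff not G) = not False = True
P xor H = True xor False = True
not (H iff not G) or (P xor H) = True or True = True
not (not (H iff not G) or (P xor H)) = not True = False
So S2 is false.

Count: 1.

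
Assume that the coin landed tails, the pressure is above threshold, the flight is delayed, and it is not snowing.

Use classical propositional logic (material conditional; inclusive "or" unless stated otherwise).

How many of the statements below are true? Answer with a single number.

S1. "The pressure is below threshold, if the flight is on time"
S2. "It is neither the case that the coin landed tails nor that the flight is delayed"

1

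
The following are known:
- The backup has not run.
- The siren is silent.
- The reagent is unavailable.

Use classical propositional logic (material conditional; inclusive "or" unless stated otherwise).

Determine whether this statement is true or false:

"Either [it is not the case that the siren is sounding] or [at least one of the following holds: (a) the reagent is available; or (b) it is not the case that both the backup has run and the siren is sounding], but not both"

false

Let Q = "the siren is sounding" (False), R = "the reagent is available" (False), P = "the backup has run" (False).
Parsed as not Q xor (R or (P nand Q))

not Q = not False = True
P nand Q = False nand False = True
R or (P nand Q) = False or True = True
not Q xor (R or (P nand Q)) = True xor True = False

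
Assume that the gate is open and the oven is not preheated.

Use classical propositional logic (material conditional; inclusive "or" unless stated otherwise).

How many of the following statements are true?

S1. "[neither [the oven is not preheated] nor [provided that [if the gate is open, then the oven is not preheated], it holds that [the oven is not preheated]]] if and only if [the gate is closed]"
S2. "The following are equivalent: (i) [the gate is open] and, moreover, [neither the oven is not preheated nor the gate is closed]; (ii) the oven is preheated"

2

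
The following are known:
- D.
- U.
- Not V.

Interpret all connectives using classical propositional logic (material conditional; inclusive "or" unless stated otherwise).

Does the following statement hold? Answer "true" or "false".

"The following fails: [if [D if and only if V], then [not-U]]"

False.

This is ¬((D ↔ V) → ¬U).

D ↔ V = T ↔ F = F
¬U = ¬T = F
(D ↔ V) → ¬U = F → F = T
¬((D ↔ V) → ¬U) = ¬T = F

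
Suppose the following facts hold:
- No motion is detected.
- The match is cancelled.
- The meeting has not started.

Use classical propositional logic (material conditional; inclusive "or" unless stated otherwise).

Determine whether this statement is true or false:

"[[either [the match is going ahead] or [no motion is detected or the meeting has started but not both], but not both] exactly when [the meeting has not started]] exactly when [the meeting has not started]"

true

Let Q = "the match is cancelled" (True), P = "motion is detected" (False), R = "the meeting has started" (False).
Parsed as ((not Q xor (not P xor R)) iff not R) iff not R

not Q = not True = False
not P = not False = True
not P xor R = True xor False = True
not Q xor (not P xor R) = False xor True = True
not R = not False = True
(not Q xor (not P xor R)) iff not R = True iff True = True
not R = not False = True
((not Q xor (not P xor R)) iff not R) iff not R = True iff True = True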